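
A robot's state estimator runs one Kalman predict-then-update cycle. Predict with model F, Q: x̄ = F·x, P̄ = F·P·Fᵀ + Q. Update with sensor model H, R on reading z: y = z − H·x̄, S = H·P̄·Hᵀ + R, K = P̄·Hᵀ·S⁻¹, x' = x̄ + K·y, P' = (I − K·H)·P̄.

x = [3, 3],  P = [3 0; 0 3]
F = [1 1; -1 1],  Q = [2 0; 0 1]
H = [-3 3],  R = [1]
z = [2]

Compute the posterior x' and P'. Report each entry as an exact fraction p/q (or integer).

x̄ = F·x = [6, 0]
P̄ = F·P·Fᵀ + Q = [8 0; 0 7]
y = z − H·x̄ = [20]
S = H·P̄·Hᵀ + R = [136]
K = P̄·Hᵀ·S⁻¹ = [-3/17; 21/136]
x' = x̄ + K·y = [42/17, 105/34]
P' = (I − K·H)·P̄ = [64/17 63/17; 63/17 511/136]

x' = [42/17, 105/34]
P' = [64/17 63/17; 63/17 511/136]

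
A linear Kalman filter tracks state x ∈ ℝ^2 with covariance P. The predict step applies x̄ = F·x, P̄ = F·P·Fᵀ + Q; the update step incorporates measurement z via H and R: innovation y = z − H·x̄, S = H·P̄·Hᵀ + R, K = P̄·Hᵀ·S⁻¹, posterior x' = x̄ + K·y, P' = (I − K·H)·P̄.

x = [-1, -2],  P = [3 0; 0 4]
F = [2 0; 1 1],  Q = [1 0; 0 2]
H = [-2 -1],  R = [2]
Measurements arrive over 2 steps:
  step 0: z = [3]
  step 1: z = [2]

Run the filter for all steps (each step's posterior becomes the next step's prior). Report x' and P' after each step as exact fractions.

step 0: x' = [-46/87, -59/29], P' = [107/87 -50/29; -50/29 114/29]
step 1: x' = [188/2213, -5268/2213], P' = [2857/2213 -3826/2213; -3826/2213 7954/2213]

step 0: x̄ = F·x = [-2, -3]
step 0: P̄ = F·P·Fᵀ + Q = [13 6; 6 9]
step 0: y = z − H·x̄ = [-4]
step 0: S = H·P̄·Hᵀ + R = [87]
step 0: K = P̄·Hᵀ·S⁻¹ = [-32/87; -7/29]
step 0: x' = x̄ + K·y = [-46/87, -59/29]
step 0: P' = (I − K·H)·P̄ = [107/87 -50/29; -50/29 114/29]
step 1: x̄ = F·x = [-92/87, -223/87]
step 1: P̄ = F·P·Fᵀ + Q = [515/87 -86/87; -86/87 323/87]
step 1: y = z − H·x̄ = [-233/87]
step 1: S = H·P̄·Hᵀ + R = [2213/87]
step 1: K = P̄·Hᵀ·S⁻¹ = [-944/2213; -151/2213]
step 1: x' = x̄ + K·y = [188/2213, -5268/2213]
step 1: P' = (I − K·H)·P̄ = [2857/2213 -3826/2213; -3826/2213 7954/2213]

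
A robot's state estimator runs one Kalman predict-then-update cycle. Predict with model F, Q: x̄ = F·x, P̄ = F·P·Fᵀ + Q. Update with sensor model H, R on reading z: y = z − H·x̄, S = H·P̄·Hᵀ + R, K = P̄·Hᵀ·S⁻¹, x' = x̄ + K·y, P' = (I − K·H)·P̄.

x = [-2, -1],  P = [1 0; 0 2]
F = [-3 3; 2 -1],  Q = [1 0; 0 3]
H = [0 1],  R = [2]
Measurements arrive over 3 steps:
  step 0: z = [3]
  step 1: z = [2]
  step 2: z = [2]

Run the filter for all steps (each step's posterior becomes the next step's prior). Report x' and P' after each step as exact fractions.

step 0: x̄ = F·x = [3, -3]
step 0: P̄ = F·P·Fᵀ + Q = [28 -12; -12 9]
step 0: y = z − H·x̄ = [6]
step 0: S = H·P̄·Hᵀ + R = [11]
step 0: K = P̄·Hᵀ·S⁻¹ = [-12/11; 9/11]
step 0: x' = x̄ + K·y = [-39/11, 21/11]
step 0: P' = (I − K·H)·P̄ = [164/11 -24/11; -24/11 18/11]
step 1: x̄ = F·x = [180/11, -9]
step 1: P̄ = F·P·Fᵀ + Q = [2081/11 -114; -114 73]
step 1: y = z − H·x̄ = [11]
step 1: S = H·P̄·Hᵀ + R = [75]
step 1: K = P̄·Hᵀ·S⁻¹ = [-38/25; 73/75]
step 1: x' = x̄ + K·y = [-98/275, 128/75]
step 1: P' = (I − K·H)·P̄ = [4373/275 -76/25; -76/25 146/75]
step 2: x̄ = F·x = [1702/275, -1996/825]
step 2: P̄ = F·P·Fᵀ + Q = [59498/275 -35368/275; -35368/275 66589/825]
step 2: y = z − H·x̄ = [3646/825]
step 2: S = H·P̄·Hᵀ + R = [68239/825]
step 2: K = P̄·Hᵀ·S⁻¹ = [-106104/68239; 66589/68239]
step 2: x' = x̄ + K·y = [-46578/68239, 129186/68239]
step 2: P' = (I − K·H)·P̄ = [1117810/68239 -212208/68239; -212208/68239 133178/68239]

step 0: x' = [-39/11, 21/11], P' = [164/11 -24/11; -24/11 18/11]
step 1: x' = [-98/275, 128/75], P' = [4373/275 -76/25; -76/25 146/75]
step 2: x' = [-46578/68239, 129186/68239], P' = [1117810/68239 -212208/68239; -212208/68239 133178/68239]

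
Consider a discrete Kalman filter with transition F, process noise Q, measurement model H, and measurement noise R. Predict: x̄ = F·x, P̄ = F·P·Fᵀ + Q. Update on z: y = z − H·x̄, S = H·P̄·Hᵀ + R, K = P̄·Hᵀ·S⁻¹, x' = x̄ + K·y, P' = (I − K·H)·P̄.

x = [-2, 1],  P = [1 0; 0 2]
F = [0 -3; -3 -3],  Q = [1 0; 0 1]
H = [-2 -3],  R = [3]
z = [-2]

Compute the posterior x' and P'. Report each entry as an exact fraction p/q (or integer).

x' = [-1733/547, 1521/547]
P' = [1929/547 -1194/547; -1194/547 916/547]

x̄ = F·x = [-3, 3]
P̄ = F·P·Fᵀ + Q = [19 18; 18 28]
y = z − H·x̄ = [1]
S = H·P̄·Hᵀ + R = [547]
K = P̄·Hᵀ·S⁻¹ = [-92/547; -120/547]
x' = x̄ + K·y = [-1733/547, 1521/547]
P' = (I − K·H)·P̄ = [1929/547 -1194/547; -1194/547 916/547]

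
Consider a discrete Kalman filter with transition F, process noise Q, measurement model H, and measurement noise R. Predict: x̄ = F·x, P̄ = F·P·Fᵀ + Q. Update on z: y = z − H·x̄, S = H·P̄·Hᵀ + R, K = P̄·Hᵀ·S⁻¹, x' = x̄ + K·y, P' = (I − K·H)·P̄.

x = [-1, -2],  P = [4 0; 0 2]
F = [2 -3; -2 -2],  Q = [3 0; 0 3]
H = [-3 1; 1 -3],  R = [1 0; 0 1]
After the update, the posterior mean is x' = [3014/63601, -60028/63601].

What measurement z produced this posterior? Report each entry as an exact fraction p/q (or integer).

z = [-1, 3]

x̄ = F·x = [4, 6]
P̄ = F·P·Fᵀ + Q = [37 -4; -4 27]
S = H·P̄·Hᵀ + R = [385 -232; -232 305]
K = P̄·Hᵀ·S⁻¹ = [-23707/63601 -7815/63601; -7825/63601 -23677/63601]
x' − x̄ = [-251390/63601, -441634/63601] = K·y
y = (KᵀK)⁻¹·Kᵀ·(x' − x̄) = [5, 17]
z = y + H·x̄ = [5, 17] + [-6, -14] = [-1, 3]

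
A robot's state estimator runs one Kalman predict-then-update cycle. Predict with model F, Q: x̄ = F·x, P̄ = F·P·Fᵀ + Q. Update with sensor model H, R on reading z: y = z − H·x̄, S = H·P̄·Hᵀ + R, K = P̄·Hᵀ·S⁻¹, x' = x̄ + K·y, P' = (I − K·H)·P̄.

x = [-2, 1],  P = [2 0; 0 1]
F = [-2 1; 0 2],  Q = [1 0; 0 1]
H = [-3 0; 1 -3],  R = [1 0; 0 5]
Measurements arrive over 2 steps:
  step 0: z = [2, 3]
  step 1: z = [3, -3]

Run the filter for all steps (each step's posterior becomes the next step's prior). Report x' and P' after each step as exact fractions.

step 0: x̄ = F·x = [5, 2]
step 0: P̄ = F·P·Fᵀ + Q = [10 2; 2 5]
step 0: y = z − H·x̄ = [17, 4]
step 0: S = H·P̄·Hᵀ + R = [91 -12; -12 48]
step 0: K = P̄·Hᵀ·S⁻¹ = [-29/88 1/1056; -37/352 -1255/4224]
step 0: x' = x̄ + K·y = [-79/132, -515/528]
step 0: P' = (I − K·H)·P̄ = [29/264 37/1056; 37/1056 2141/4224]
step 1: x̄ = F·x = [39/176, -515/264]
step 1: P̄ = F·P·Fᵀ + Q = [2543/1408 615/704; 615/704 3197/1056]
step 1: y = z − H·x̄ = [645/176, -1597/176]
step 1: S = H·P̄·Hᵀ + R = [24295/1408 3441/1408; 3441/1408 40567/1408]
step 1: K = P̄·Hᵀ·S⁻¹ = [-217002/691573 -1147/691573; -78069/691573 -190415/691573]
step 1: x' = x̄ + K·y = [-631609/691573, 277810/2074719]
step 1: P' = (I − K·H)·P̄ = [72334/691573 26023/691573; 26023/691573 978098/2074719]

step 0: x' = [-79/132, -515/528], P' = [29/264 37/1056; 37/1056 2141/4224]
step 1: x' = [-631609/691573, 277810/2074719], P' = [72334/691573 26023/691573; 26023/691573 978098/2074719]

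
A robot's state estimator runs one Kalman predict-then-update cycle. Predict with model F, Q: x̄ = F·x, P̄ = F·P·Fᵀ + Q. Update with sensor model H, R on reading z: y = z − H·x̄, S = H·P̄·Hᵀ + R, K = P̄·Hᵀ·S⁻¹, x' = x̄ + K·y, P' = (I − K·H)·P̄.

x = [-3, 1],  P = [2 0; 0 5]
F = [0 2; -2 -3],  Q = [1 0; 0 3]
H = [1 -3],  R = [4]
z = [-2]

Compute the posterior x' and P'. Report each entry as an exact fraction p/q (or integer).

x' = [1973/709, 1137/709]
P' = [2568/709 708/709; 708/709 500/709]

x̄ = F·x = [2, 3]
P̄ = F·P·Fᵀ + Q = [21 -30; -30 56]
y = z − H·x̄ = [5]
S = H·P̄·Hᵀ + R = [709]
K = P̄·Hᵀ·S⁻¹ = [111/709; -198/709]
x' = x̄ + K·y = [1973/709, 1137/709]
P' = (I − K·H)·P̄ = [2568/709 708/709; 708/709 500/709]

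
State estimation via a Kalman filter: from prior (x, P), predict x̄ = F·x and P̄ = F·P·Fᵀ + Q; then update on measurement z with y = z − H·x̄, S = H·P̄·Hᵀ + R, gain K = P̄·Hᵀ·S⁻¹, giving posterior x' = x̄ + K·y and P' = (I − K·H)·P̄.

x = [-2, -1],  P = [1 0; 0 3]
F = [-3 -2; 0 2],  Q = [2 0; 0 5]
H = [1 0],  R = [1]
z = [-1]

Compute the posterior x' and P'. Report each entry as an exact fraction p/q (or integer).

x' = [-5/8, 5/2]
P' = [23/24 -1/2; -1/2 11]

x̄ = F·x = [8, -2]
P̄ = F·P·Fᵀ + Q = [23 -12; -12 17]
y = z − H·x̄ = [-9]
S = H·P̄·Hᵀ + R = [24]
K = P̄·Hᵀ·S⁻¹ = [23/24; -1/2]
x' = x̄ + K·y = [-5/8, 5/2]
P' = (I − K·H)·P̄ = [23/24 -1/2; -1/2 11]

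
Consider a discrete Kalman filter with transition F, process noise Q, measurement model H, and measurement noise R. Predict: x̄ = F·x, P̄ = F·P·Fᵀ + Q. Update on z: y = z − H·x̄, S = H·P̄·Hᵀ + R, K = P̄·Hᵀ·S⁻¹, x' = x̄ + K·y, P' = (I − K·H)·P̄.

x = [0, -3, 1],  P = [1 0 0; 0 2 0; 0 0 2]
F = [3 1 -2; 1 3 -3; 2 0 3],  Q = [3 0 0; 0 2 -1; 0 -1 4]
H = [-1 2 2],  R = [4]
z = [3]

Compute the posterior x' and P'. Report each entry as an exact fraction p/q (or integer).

x̄ = F·x = [-5, -12, 3]
P̄ = F·P·Fᵀ + Q = [22 21 -6; 21 39 -17; -6 -17 26]
y = z − H·x̄ = [16]
S = H·P̄·Hᵀ + R = [90]
K = P̄·Hᵀ·S⁻¹ = [4/45; 23/90; 4/15]
x' = x̄ + K·y = [-161/45, -356/45, 109/15]
P' = (I − K·H)·P̄ = [958/45 853/45 -122/15; 853/45 2981/90 -347/15; -122/15 -347/15 98/5]

x' = [-161/45, -356/45, 109/15]
P' = [958/45 853/45 -122/15; 853/45 2981/90 -347/15; -122/15 -347/15 98/5]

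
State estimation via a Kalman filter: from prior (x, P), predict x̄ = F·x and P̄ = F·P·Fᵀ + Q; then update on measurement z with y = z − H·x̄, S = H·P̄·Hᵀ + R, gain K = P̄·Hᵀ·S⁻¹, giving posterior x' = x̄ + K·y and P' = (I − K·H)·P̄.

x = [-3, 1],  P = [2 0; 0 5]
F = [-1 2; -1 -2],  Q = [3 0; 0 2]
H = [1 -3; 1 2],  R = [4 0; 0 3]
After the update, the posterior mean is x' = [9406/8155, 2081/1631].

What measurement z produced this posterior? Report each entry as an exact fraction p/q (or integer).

x̄ = F·x = [5, 1]
P̄ = F·P·Fᵀ + Q = [25 -18; -18 24]
S = H·P̄·Hᵀ + R = [353 -101; -101 52]
K = P̄·Hᵀ·S⁻¹ = [2997/8155 4096/8155; -330/1631 300/1631]
x' − x̄ = [-31369/8155, 450/1631] = K·y
y = (KᵀK)⁻¹·Kᵀ·(x' − x̄) = [-5, -4]
z = y + H·x̄ = [-5, -4] + [2, 7] = [-3, 3]

z = [-3, 3]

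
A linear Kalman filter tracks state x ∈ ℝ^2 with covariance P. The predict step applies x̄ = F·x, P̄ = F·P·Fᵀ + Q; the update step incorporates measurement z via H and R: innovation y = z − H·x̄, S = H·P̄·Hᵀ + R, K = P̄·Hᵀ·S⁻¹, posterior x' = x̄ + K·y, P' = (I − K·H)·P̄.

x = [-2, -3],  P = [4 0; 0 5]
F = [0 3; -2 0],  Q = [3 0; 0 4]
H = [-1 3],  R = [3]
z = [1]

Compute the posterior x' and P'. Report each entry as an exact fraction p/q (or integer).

x̄ = F·x = [-9, 4]
P̄ = F·P·Fᵀ + Q = [48 0; 0 20]
y = z − H·x̄ = [-20]
S = H·P̄·Hᵀ + R = [231]
K = P̄·Hᵀ·S⁻¹ = [-16/77; 20/77]
x' = x̄ + K·y = [-373/77, -92/77]
P' = (I − K·H)·P̄ = [2928/77 960/77; 960/77 340/77]

x' = [-373/77, -92/77]
P' = [2928/77 960/77; 960/77 340/77]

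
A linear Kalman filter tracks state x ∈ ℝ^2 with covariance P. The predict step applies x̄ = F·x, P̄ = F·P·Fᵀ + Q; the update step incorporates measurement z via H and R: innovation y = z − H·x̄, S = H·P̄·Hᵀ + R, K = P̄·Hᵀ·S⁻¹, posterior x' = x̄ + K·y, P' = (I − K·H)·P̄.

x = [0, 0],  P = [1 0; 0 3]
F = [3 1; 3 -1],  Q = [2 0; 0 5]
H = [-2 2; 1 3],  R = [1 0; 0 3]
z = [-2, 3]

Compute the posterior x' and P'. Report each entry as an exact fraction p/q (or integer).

x̄ = F·x = [0, 0]
P̄ = F·P·Fᵀ + Q = [14 6; 6 17]
y = z − H·x̄ = [-2, 3]
S = H·P̄·Hᵀ + R = [77 50; 50 206]
K = P̄·Hᵀ·S⁻¹ = [-48/131 32/131; 841/6681 3289/13362]
x' = x̄ + K·y = [192/131, 6503/13362]
P' = (I − K·H)·P̄ = [42/131 18/131; 18/131 2677/13362]

x' = [192/131, 6503/13362]
P' = [42/131 18/131; 18/131 2677/13362]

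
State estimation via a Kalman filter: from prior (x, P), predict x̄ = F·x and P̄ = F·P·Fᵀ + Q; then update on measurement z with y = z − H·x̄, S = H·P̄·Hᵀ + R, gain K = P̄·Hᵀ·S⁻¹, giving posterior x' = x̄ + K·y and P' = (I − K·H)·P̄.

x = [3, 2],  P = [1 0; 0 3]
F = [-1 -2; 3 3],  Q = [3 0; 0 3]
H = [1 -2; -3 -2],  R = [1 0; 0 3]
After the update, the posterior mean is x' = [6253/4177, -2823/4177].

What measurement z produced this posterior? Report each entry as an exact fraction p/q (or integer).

z = [3, -3]

x̄ = F·x = [-7, 15]
P̄ = F·P·Fᵀ + Q = [16 -21; -21 39]
S = H·P̄·Hᵀ + R = [257 24; 24 51]
K = P̄·Hᵀ·S⁻¹ = [1034/4177 -978/4177; -1563/4177 -493/4177]
x' − x̄ = [35492/4177, -65478/4177] = K·y
y = (KᵀK)⁻¹·Kᵀ·(x' − x̄) = [40, 6]
z = y + H·x̄ = [40, 6] + [-37, -9] = [3, -3]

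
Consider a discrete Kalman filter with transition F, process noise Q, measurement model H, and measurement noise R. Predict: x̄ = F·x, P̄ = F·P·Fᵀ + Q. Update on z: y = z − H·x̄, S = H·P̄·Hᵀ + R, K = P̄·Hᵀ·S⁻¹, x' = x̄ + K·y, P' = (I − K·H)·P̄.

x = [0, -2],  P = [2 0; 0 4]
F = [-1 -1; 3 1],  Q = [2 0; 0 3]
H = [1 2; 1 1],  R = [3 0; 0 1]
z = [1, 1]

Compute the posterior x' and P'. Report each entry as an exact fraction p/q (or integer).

x̄ = F·x = [2, -2]
P̄ = F·P·Fᵀ + Q = [8 -10; -10 25]
y = z − H·x̄ = [3, 1]
S = H·P̄·Hᵀ + R = [71 28; 28 14]
K = P̄·Hᵀ·S⁻¹ = [-8/15 97/105; 2/3 -11/42]
x' = x̄ + K·y = [139/105, -11/42]
P' = (I − K·H)·P̄ = [362/105 -53/21; -53/21 95/42]

x' = [139/105, -11/42]
P' = [362/105 -53/21; -53/21 95/42]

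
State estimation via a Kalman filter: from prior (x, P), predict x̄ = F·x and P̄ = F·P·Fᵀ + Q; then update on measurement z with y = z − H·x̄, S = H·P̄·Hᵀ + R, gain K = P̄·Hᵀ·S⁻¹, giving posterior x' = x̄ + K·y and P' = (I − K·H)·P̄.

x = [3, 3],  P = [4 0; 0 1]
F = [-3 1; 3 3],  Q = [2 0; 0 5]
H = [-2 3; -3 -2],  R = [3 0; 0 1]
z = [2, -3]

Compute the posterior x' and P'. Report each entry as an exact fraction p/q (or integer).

x' = [6242/16331, 16323/16331]
P' = [2022/16331 -1159/16331; -1159/16331 8947/48993]

x̄ = F·x = [-6, 18]
P̄ = F·P·Fᵀ + Q = [39 -33; -33 50]
y = z − H·x̄ = [-64, 15]
S = H·P̄·Hᵀ + R = [1005 99; 99 156]
K = P̄·Hᵀ·S⁻¹ = [-2507/16331 -3748/16331; 3755/16331 -7463/48993]
x' = x̄ + K·y = [6242/16331, 16323/16331]
P' = (I − K·H)·P̄ = [2022/16331 -1159/16331; -1159/16331 8947/48993]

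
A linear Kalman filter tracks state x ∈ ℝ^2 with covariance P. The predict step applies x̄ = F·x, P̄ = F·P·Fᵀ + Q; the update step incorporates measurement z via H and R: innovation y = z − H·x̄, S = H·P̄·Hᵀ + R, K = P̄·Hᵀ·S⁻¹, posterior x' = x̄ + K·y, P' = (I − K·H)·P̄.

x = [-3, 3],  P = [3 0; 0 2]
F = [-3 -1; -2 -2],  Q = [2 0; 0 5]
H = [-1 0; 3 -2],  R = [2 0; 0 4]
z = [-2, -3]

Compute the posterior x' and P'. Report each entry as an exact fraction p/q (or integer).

x' = [139/109, 301/109]
P' = [184/109 262/109; 262/109 3301/763]

x̄ = F·x = [6, 0]
P̄ = F·P·Fᵀ + Q = [31 22; 22 25]
y = z − H·x̄ = [4, -21]
S = H·P̄·Hᵀ + R = [33 -49; -49 119]
K = P̄·Hᵀ·S⁻¹ = [-92/109 7/109; -131/109 -275/763]
x' = x̄ + K·y = [139/109, 301/109]
P' = (I − K·H)·P̄ = [184/109 262/109; 262/109 3301/763]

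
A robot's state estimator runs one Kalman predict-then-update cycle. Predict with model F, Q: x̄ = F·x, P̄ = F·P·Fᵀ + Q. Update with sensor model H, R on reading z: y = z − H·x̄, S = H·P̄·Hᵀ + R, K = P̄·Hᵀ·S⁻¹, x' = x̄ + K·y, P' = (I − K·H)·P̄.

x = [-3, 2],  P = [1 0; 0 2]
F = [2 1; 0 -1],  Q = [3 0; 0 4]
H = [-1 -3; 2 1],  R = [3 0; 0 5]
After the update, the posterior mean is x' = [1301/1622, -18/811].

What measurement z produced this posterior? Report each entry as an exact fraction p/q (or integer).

x̄ = F·x = [-4, -2]
P̄ = F·P·Fᵀ + Q = [9 -2; -2 6]
S = H·P̄·Hᵀ + R = [54 -22; -22 39]
K = P̄·Hᵀ·S⁻¹ = [235/1622 399/811; -290/811 -122/811]
x' − x̄ = [7789/1622, 1604/811] = K·y
y = (KᵀK)⁻¹·Kᵀ·(x' − x̄) = [-11, 13]
z = y + H·x̄ = [-11, 13] + [10, -10] = [-1, 3]

z = [-1, 3]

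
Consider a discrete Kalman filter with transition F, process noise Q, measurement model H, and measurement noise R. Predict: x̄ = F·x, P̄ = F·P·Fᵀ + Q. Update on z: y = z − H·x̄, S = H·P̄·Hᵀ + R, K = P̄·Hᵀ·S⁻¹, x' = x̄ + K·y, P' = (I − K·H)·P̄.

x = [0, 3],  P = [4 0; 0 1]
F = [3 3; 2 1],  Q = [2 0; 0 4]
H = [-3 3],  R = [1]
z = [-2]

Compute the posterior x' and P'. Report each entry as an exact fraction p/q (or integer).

x' = [183/127, 93/127]
P' = [2369/127 2349/127; 2349/127 2343/127]

x̄ = F·x = [9, 3]
P̄ = F·P·Fᵀ + Q = [47 27; 27 21]
y = z − H·x̄ = [16]
S = H·P̄·Hᵀ + R = [127]
K = P̄·Hᵀ·S⁻¹ = [-60/127; -18/127]
x' = x̄ + K·y = [183/127, 93/127]
P' = (I − K·H)·P̄ = [2369/127 2349/127; 2349/127 2343/127]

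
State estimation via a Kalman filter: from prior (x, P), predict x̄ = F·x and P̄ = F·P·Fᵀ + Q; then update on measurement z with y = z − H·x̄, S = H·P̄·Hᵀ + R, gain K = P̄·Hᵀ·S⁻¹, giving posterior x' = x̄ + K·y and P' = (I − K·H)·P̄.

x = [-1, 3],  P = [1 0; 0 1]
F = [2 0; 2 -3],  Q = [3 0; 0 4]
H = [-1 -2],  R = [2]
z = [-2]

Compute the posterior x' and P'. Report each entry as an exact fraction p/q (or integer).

x' = [68/31, -35/93]
P' = [142/31 -66/31; -66/31 137/93]

x̄ = F·x = [-2, -11]
P̄ = F·P·Fᵀ + Q = [7 4; 4 17]
y = z − H·x̄ = [-26]
S = H·P̄·Hᵀ + R = [93]
K = P̄·Hᵀ·S⁻¹ = [-5/31; -38/93]
x' = x̄ + K·y = [68/31, -35/93]
P' = (I − K·H)·P̄ = [142/31 -66/31; -66/31 137/93]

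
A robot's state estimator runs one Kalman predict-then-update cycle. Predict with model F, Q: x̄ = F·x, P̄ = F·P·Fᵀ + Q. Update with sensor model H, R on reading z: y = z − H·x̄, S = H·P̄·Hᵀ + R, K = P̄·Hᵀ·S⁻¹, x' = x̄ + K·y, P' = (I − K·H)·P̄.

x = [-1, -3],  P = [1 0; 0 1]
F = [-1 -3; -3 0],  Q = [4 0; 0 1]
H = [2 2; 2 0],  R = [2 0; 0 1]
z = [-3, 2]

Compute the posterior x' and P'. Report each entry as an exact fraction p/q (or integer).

x̄ = F·x = [10, 3]
P̄ = F·P·Fᵀ + Q = [14 3; 3 10]
y = z − H·x̄ = [-29, -18]
S = H·P̄·Hᵀ + R = [122 68; 68 57]
K = P̄·Hᵀ·S⁻¹ = [17/1165 552/1165; 537/1165 -518/1165]
x' = x̄ + K·y = [1221/1165, -2754/1165]
P' = (I − K·H)·P̄ = [276/1165 -259/1165; -259/1165 796/1165]

x' = [1221/1165, -2754/1165]
P' = [276/1165 -259/1165; -259/1165 796/1165]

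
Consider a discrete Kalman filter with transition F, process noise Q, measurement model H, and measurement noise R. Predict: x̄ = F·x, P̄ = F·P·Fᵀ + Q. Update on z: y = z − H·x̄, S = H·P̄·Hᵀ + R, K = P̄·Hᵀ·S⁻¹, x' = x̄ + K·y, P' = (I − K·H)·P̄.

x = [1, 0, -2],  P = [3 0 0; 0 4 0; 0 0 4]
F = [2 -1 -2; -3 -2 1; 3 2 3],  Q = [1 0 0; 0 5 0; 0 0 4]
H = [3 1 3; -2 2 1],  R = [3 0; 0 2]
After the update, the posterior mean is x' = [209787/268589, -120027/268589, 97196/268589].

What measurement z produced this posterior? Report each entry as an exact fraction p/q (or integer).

x̄ = F·x = [6, -5, -3]
P̄ = F·P·Fᵀ + Q = [33 -18 -14; -18 52 -31; -14 -31 83]
S = H·P̄·Hᵀ + R = [553 -92; -92 501]
K = P̄·Hᵀ·S⁻¹ = [8867/268589 -60560/268589; -37567/268589 51537/268589; 92684/268589 43289/268589]
x' − x̄ = [-1401747/268589, 1222918/268589, 902963/268589] = K·y
y = (KᵀK)⁻¹·Kᵀ·(x' − x̄) = [-1, 23]
z = y + H·x̄ = [-1, 23] + [4, -25] = [3, -2]

z = [3, -2]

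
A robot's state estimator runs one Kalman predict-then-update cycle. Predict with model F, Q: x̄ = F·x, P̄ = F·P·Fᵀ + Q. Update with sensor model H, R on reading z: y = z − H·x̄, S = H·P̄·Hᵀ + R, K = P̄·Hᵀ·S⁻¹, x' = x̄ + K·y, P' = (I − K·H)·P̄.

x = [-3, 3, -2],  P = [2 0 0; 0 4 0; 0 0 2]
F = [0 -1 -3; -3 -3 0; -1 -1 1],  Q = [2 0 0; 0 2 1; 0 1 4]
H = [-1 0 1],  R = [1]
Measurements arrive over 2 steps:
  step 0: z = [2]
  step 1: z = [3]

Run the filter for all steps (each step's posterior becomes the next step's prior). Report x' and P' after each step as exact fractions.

step 0: x' = [-59/41, 49/41, 16/41], P' = [308/41 674/41 282/41; 674/41 2247/41 681/41; 282/41 681/41 296/41]
step 1: x' = [-97/41, 30/41, 26/41], P' = [110041/3075 296108/3075 105203/3075; 296108/3075 849754/3075 287539/3075; 105203/3075 287539/3075 103399/3075]

step 0: x̄ = F·x = [3, 0, -2]
step 0: P̄ = F·P·Fᵀ + Q = [24 12 -2; 12 56 19; -2 19 12]
step 0: y = z − H·x̄ = [7]
step 0: S = H·P̄·Hᵀ + R = [41]
step 0: K = P̄·Hᵀ·S⁻¹ = [-26/41; 7/41; 14/41]
step 0: x' = x̄ + K·y = [-59/41, 49/41, 16/41]
step 0: P' = (I − K·H)·P̄ = [308/41 674/41 282/41; 674/41 2247/41 681/41; 282/41 681/41 296/41]
step 1: x̄ = F·x = [-97/41, 30/41, 26/41]
step 1: P̄ = F·P·Fᵀ + Q = [9079/41 17430/41 4241/41; 17430/41 35209/41 8861/41; 4241/41 8861/41 2437/41]
step 1: y = z − H·x̄ = [0]
step 1: S = H·P̄·Hᵀ + R = [75]
step 1: K = P̄·Hᵀ·S⁻¹ = [-118/75; -209/75; -44/75]
step 1: x' = x̄ + K·y = [-97/41, 30/41, 26/41]
step 1: P' = (I − K·H)·P̄ = [110041/3075 296108/3075 105203/3075; 296108/3075 849754/3075 287539/3075; 105203/3075 287539/3075 103399/3075]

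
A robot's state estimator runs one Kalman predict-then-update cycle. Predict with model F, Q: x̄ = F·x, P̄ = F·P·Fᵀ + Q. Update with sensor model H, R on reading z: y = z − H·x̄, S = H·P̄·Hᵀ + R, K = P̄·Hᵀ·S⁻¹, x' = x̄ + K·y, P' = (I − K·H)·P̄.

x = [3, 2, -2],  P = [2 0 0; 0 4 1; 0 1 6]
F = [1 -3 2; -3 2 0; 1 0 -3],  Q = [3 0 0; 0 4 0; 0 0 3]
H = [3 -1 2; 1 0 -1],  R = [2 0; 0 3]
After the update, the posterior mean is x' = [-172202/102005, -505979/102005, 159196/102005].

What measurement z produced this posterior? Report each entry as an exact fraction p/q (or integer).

x̄ = F·x = [-7, -5, 9]
P̄ = F·P·Fᵀ + Q = [53 -26 -25; -26 38 -12; -25 -12 59]
S = H·P̄·Hᵀ + R = [657 80; 80 165]
K = P̄·Hᵀ·S⁻¹ = [3207/20401 40446/102005; -4396/20401 2002/102005; 3159/20401 -59588/102005]
x' − x̄ = [541833/102005, 4046/102005, -758849/102005] = K·y
y = (KᵀK)⁻¹·Kᵀ·(x' − x̄) = [1, 13]
z = y + H·x̄ = [1, 13] + [2, -16] = [3, -3]

z = [3, -3]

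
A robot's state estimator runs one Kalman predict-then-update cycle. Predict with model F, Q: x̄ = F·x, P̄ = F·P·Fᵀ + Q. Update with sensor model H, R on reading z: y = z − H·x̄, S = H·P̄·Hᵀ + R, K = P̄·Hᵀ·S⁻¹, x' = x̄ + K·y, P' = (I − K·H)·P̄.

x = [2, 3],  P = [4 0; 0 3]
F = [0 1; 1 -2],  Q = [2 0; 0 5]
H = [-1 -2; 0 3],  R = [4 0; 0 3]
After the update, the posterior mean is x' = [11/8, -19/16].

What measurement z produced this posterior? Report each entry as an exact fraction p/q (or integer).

z = [2, -3]

x̄ = F·x = [3, -4]
P̄ = F·P·Fᵀ + Q = [5 -6; -6 21]
S = H·P̄·Hᵀ + R = [69 -108; -108 192]
K = P̄·Hᵀ·S⁻¹ = [-25/66 -27/88; -3/44 51/176]
x' − x̄ = [-13/8, 45/16] = K·y
y = (KᵀK)⁻¹·Kᵀ·(x' − x̄) = [-3, 9]
z = y + H·x̄ = [-3, 9] + [5, -12] = [2, -3]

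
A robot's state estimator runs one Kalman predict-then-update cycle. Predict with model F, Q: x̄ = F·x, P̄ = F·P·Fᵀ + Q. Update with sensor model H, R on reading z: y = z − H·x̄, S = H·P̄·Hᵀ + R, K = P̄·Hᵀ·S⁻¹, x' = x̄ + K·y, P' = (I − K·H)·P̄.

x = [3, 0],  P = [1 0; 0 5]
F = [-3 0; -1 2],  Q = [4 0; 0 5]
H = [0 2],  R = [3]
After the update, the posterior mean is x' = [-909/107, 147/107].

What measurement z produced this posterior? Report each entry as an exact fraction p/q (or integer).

x̄ = F·x = [-9, -3]
P̄ = F·P·Fᵀ + Q = [13 3; 3 26]
S = H·P̄·Hᵀ + R = [107]
K = P̄·Hᵀ·S⁻¹ = [6/107; 52/107]
x' − x̄ = [54/107, 468/107] = K·y
y = (KᵀK)⁻¹·Kᵀ·(x' − x̄) = [9]
z = y + H·x̄ = [9] + [-6] = [3]

z = [3]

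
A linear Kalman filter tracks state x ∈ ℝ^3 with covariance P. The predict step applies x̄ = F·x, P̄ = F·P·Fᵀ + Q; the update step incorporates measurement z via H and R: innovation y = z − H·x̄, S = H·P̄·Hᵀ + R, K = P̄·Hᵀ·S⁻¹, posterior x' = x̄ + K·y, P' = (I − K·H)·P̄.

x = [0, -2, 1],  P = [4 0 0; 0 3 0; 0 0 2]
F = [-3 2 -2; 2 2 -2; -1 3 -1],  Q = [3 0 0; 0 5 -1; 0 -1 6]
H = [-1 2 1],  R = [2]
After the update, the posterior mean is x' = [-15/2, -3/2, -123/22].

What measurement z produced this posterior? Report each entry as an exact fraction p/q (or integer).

z = [-1]

x̄ = F·x = [-6, -6, -7]
P̄ = F·P·Fᵀ + Q = [59 -4 34; -4 41 13; 34 13 39]
S = H·P̄·Hᵀ + R = [264]
K = P̄·Hᵀ·S⁻¹ = [-1/8; 3/8; 31/264]
x' − x̄ = [-3/2, 9/2, 31/22] = K·y
y = (KᵀK)⁻¹·Kᵀ·(x' − x̄) = [12]
z = y + H·x̄ = [12] + [-13] = [-1]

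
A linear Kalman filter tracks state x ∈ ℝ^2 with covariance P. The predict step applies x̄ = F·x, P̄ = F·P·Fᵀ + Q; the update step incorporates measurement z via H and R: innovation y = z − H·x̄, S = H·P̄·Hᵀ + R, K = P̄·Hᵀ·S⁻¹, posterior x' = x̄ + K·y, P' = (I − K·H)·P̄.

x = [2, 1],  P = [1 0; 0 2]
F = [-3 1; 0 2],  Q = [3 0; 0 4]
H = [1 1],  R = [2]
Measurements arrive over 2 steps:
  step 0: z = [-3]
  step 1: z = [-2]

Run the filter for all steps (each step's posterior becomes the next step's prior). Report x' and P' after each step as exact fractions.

step 0: x' = [-5, 2], P' = [5 -4; -4 44/9]
step 1: x' = [517/255, -958/255], P' = [412/85 -904/255; -904/255 1076/255]

step 0: x̄ = F·x = [-5, 2]
step 0: P̄ = F·P·Fᵀ + Q = [14 4; 4 12]
step 0: y = z − H·x̄ = [0]
step 0: S = H·P̄·Hᵀ + R = [36]
step 0: K = P̄·Hᵀ·S⁻¹ = [1/2; 4/9]
step 0: x' = x̄ + K·y = [-5, 2]
step 0: P' = (I − K·H)·P̄ = [5 -4; -4 44/9]
step 1: x̄ = F·x = [17, 4]
step 1: P̄ = F·P·Fᵀ + Q = [692/9 304/9; 304/9 212/9]
step 1: y = z − H·x̄ = [-23]
step 1: S = H·P̄·Hᵀ + R = [170]
step 1: K = P̄·Hᵀ·S⁻¹ = [166/255; 86/255]
step 1: x' = x̄ + K·y = [517/255, -958/255]
step 1: P' = (I − K·H)·P̄ = [412/85 -904/255; -904/255 1076/255]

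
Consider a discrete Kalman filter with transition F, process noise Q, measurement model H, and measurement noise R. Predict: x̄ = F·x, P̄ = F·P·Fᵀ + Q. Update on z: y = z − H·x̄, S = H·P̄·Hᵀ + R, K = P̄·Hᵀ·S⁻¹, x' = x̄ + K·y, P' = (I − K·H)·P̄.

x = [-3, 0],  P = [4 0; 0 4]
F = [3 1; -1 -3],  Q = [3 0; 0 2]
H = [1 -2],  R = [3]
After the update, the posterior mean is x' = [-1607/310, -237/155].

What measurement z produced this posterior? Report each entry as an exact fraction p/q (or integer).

z = [-2]

x̄ = F·x = [-9, 3]
P̄ = F·P·Fᵀ + Q = [43 -24; -24 42]
S = H·P̄·Hᵀ + R = [310]
K = P̄·Hᵀ·S⁻¹ = [91/310; -54/155]
x' − x̄ = [1183/310, -702/155] = K·y
y = (KᵀK)⁻¹·Kᵀ·(x' − x̄) = [13]
z = y + H·x̄ = [13] + [-15] = [-2]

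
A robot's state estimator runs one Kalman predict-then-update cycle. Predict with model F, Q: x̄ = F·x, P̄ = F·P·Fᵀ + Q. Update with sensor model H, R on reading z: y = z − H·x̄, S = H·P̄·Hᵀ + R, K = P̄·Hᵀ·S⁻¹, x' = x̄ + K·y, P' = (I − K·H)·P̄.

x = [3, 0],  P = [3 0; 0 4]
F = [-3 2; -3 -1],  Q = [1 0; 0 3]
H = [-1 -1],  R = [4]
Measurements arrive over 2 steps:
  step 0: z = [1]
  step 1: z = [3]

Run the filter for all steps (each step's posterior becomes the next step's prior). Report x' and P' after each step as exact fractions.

step 0: x̄ = F·x = [-9, -9]
step 0: P̄ = F·P·Fᵀ + Q = [44 19; 19 34]
step 0: y = z − H·x̄ = [-17]
step 0: S = H·P̄·Hᵀ + R = [120]
step 0: K = P̄·Hᵀ·S⁻¹ = [-21/40; -53/120]
step 0: x' = x̄ + K·y = [-3/40, -179/120]
step 0: P' = (I − K·H)·P̄ = [437/40 -353/40; -353/40 1271/120]
step 1: x̄ = F·x = [-331/120, 103/60]
step 1: P̄ = F·P·Fᵀ + Q = [29711/120 6217/60; 6217/60 1769/30]
step 1: y = z − H·x̄ = [47/24]
step 1: S = H·P̄·Hᵀ + R = [12427/24]
step 1: K = P̄·Hᵀ·S⁻¹ = [-8429/12427; -3902/12427]
step 1: x' = x̄ + K·y = [-253923/62135, 68458/62135]
step 1: P' = (I − K·H)·P̄ = [582433/62135 -413853/62135; -413853/62135 491893/62135]

step 0: x' = [-3/40, -179/120], P' = [437/40 -353/40; -353/40 1271/120]
step 1: x' = [-253923/62135, 68458/62135], P' = [582433/62135 -413853/62135; -413853/62135 491893/62135]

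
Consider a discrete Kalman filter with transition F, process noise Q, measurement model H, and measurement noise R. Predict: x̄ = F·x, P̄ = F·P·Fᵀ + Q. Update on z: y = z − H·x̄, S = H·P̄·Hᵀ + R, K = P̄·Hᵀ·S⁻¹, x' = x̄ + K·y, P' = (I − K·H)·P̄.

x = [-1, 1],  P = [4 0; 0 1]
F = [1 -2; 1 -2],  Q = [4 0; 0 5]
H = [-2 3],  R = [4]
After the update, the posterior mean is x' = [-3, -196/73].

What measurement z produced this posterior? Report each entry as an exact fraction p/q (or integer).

z = [-2]

x̄ = F·x = [-3, -3]
P̄ = F·P·Fᵀ + Q = [12 8; 8 13]
S = H·P̄·Hᵀ + R = [73]
K = P̄·Hᵀ·S⁻¹ = [0; 23/73]
x' − x̄ = [0, 23/73] = K·y
y = (KᵀK)⁻¹·Kᵀ·(x' − x̄) = [1]
z = y + H·x̄ = [1] + [-3] = [-2]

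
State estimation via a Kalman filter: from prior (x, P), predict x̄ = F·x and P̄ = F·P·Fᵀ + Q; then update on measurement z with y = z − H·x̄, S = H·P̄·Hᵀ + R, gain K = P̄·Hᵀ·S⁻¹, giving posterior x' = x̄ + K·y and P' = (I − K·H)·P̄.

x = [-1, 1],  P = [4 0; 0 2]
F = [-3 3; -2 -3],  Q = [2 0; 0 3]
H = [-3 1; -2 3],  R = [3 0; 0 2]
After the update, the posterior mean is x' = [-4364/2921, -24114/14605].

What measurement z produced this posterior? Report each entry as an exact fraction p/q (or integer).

x̄ = F·x = [6, -1]
P̄ = F·P·Fᵀ + Q = [56 6; 6 37]
S = H·P̄·Hᵀ + R = [508 381; 381 487]
K = P̄·Hᵀ·S⁻¹ = [-8616/20447 22/161; -28466/102235 339/805]
x' − x̄ = [-21890/2921, -9509/14605] = K·y
y = (KᵀK)⁻¹·Kᵀ·(x' − x̄) = [22, 13]
z = y + H·x̄ = [22, 13] + [-19, -15] = [3, -2]

z = [3, -2]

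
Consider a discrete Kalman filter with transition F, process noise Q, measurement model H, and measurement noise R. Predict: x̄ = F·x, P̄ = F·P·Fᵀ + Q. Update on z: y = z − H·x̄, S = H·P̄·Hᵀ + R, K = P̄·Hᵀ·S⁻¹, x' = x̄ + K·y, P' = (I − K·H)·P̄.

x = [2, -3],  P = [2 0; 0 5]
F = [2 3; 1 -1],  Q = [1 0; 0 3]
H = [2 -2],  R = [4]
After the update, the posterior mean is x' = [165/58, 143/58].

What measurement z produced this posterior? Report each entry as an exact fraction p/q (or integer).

z = [1]

x̄ = F·x = [-5, 5]
P̄ = F·P·Fᵀ + Q = [54 -11; -11 10]
S = H·P̄·Hᵀ + R = [348]
K = P̄·Hᵀ·S⁻¹ = [65/174; -7/58]
x' − x̄ = [455/58, -147/58] = K·y
y = (KᵀK)⁻¹·Kᵀ·(x' − x̄) = [21]
z = y + H·x̄ = [21] + [-20] = [1]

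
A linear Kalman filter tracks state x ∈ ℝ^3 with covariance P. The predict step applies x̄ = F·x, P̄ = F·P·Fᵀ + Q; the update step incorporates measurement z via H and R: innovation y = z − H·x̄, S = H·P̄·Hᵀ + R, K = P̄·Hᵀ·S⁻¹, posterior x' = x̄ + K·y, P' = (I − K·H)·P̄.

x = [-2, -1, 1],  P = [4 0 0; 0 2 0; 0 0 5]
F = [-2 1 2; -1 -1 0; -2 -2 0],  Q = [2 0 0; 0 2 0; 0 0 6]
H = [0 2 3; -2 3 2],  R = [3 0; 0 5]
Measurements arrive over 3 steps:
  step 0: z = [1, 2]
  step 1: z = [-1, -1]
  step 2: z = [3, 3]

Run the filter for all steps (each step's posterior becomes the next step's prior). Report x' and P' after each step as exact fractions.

step 0: x̄ = F·x = [5, 3, 6]
step 0: P̄ = F·P·Fᵀ + Q = [40 6 12; 6 8 12; 12 12 30]
step 0: y = z − H·x̄ = [-23, -9]
step 0: S = H·P̄·Hᵀ + R = [449 288; 288 333]
step 0: K = P̄·Hᵀ·S⁻¹ = [2992/7397 -30886/66573; 772/7397 132/7397; 1914/7397 -56/7397]
step 0: x' = x̄ + K·y = [-945/7397, 3247/7397, 864/7397]
step 0: P' = (I − K·H)·P̄ = [196708/66573 12342/7397 -5236/7397; 12342/7397 14280/7397 -8748/7397; -5236/7397 -8748/7397 7746/7397]
step 1: x̄ = F·x = [6865/7397, -2302/7397, -4604/7397]
step 1: P̄ = F·P·Fᵀ + Q = [945106/66573 627686/66573 1255372/66573; 627686/66573 680530/66573 1094768/66573; 1255372/66573 1094768/66573 2588974/66573]
step 1: y = z − H·x̄ = [11019/7397, 22447/7397]
step 1: S = H·P̄·Hᵀ + R = [39359821/66573 7935344/22191; 7935344/22191 1795107/7397]
step 1: K = P̄·Hᵀ·S⁻¹ = [323350768/1038989563 -315455962/1038989563; 63230348/1038989563 98199882/1038989563; 288020326/1038989563 -41660556/1038989563]
step 1: x' = x̄ + K·y = [488661009/1038989563, 68848720/1038989563, -344053870/1038989563]
step 1: P' = (I − K·H)·P̄ = [2223508938/1038989563 1333821918/1038989563 -565863844/1038989563; 1333821918/1038989563 1819309530/1038989563 -1149642672/1038989563; -565863844/1038989563 -1149642672/1038989563 1054448774/1038989563]
step 2: x̄ = F·x = [-1596581038/1038989563, -557509729/1038989563, -1115019458/1038989563]
step 2: P̄ = F·P·Fᵀ + Q = [11602171896/1038989563 7392543296/1038989563 14785086592/1038989563; 7392543296/1038989563 8788441430/1038989563 13420924608/1038989563; 14785086592/1038989563 13420924608/1038989563 33075786594/1038989563]
step 2: y = z − H·x̄ = [7577046521/1038989563, 3826374716/1038989563]
step 2: S = H·P̄·Hᵀ + R = [497003909051/1038989563 307376695312/1038989563; 307376695312/1038989563 217062637653/1038989563]
step 2: K = P̄·Hᵀ·S⁻¹ = [3911074309888/12897672006293 -3842342145072/12897672006293; 716825620468/12897672006293 1267928868162/12897672006293; 3604277617466/12897672006293 -537909216796/12897672006293]
step 2: x' = x̄ + K·y = [-5447626811826/12897672006293, 2976367156821/12897672006293, 10462455151312/12897672006293]
step 2: P' = (I − K·H)·P̄ = [26961247612808/12897672006293 16133181528288/12897672006293 -6844380042304/12897672006293; 16133181528288/12897672006293 22303413693870/12897672006293 -14152116842112/12897672006293; -6844380042304/12897672006293 -14152116842112/12897672006293 13039022178874/12897672006293]

step 0: x' = [-945/7397, 3247/7397, 864/7397], P' = [196708/66573 12342/7397 -5236/7397; 12342/7397 14280/7397 -8748/7397; -5236/7397 -8748/7397 7746/7397]
step 1: x' = [488661009/1038989563, 68848720/1038989563, -344053870/1038989563], P' = [2223508938/1038989563 1333821918/1038989563 -565863844/1038989563; 1333821918/1038989563 1819309530/1038989563 -1149642672/1038989563; -565863844/1038989563 -1149642672/1038989563 1054448774/1038989563]
step 2: x' = [-5447626811826/12897672006293, 2976367156821/12897672006293, 10462455151312/12897672006293], P' = [26961247612808/12897672006293 16133181528288/12897672006293 -6844380042304/12897672006293; 16133181528288/12897672006293 22303413693870/12897672006293 -14152116842112/12897672006293; -6844380042304/12897672006293 -14152116842112/12897672006293 13039022178874/12897672006293]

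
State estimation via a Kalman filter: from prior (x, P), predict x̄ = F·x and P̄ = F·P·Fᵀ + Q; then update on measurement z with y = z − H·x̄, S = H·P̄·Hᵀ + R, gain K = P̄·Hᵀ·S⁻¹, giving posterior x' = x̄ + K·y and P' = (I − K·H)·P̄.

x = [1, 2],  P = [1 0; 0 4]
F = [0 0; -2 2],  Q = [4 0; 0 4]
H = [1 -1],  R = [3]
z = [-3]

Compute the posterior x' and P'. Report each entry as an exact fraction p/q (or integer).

x̄ = F·x = [0, 2]
P̄ = F·P·Fᵀ + Q = [4 0; 0 24]
y = z − H·x̄ = [-1]
S = H·P̄·Hᵀ + R = [31]
K = P̄·Hᵀ·S⁻¹ = [4/31; -24/31]
x' = x̄ + K·y = [-4/31, 86/31]
P' = (I − K·H)·P̄ = [108/31 96/31; 96/31 168/31]

x' = [-4/31, 86/31]
P' = [108/31 96/31; 96/31 168/31]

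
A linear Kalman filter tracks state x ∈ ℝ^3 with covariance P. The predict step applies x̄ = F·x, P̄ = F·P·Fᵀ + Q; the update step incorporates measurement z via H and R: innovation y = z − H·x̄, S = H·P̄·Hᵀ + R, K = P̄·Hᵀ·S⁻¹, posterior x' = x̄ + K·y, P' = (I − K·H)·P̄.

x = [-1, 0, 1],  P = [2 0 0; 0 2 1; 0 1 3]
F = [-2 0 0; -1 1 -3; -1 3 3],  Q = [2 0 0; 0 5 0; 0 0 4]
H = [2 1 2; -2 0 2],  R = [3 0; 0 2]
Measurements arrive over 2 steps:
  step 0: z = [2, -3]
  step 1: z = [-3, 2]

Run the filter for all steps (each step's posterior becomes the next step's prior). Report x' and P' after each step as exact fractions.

step 0: x̄ = F·x = [2, -2, 4]
step 0: P̄ = F·P·Fᵀ + Q = [10 4 4; 4 30 -25; 4 -25 69]
step 0: y = z − H·x̄ = [-8, -7]
step 0: S = H·P̄·Hᵀ + R = [297 178; 178 286]
step 0: K = P̄·Hᵀ·S⁻¹ = [5644/26629 -4630/26629; 3446/26629 -7545/26629; 5733/26629 8536/26629]
step 0: x' = x̄ + K·y = [40516/26629, -28011/26629, 900/26629]
step 0: P' = (I − K·H)·P̄ = [30122/26629 -94296/26629 25492/26629; -94296/26629 402612/26629 -101841/26629; 25492/26629 -101841/26629 34028/26629]
step 1: x̄ = F·x = [-81032/26629, -71227/26629, -121849/26629]
step 1: P̄ = F·P·Fᵀ + Q = [173746/26629 401788/26629 473068/26629; 401788/26629 1824721/26629 1919936/26629; 473068/26629 1919936/26629 2646084/26629]
step 1: y = z − H·x̄ = [397102/26629, 134892/26629]
step 1: S = H·P̄·Hᵀ + R = [26255368/26629 12925648/26629; 12925648/26629 7548034/26629]
step 1: K = P̄·Hᵀ·S⁻¹ = [11874263/73003197 -14544134/73003197; 179801461/584025576 -9121181/73003197; 4227372/24334399 6772168/24334399]
step 1: x' = x̄ + K·y = [-118749814/73003197, 374744363/292012788, -14004019/24334399]
step 1: P' = (I − K·H)·P̄ = [47277650/73003197 -124399543/73003197 10911172/24334399; -124399543/73003197 4666128655/584025576 -44506908/24334399; 10911172/24334399 -44506908/24334399 17683340/24334399]

step 0: x' = [40516/26629, -28011/26629, 900/26629], P' = [30122/26629 -94296/26629 25492/26629; -94296/26629 402612/26629 -101841/26629; 25492/26629 -101841/26629 34028/26629]
step 1: x' = [-118749814/73003197, 374744363/292012788, -14004019/24334399], P' = [47277650/73003197 -124399543/73003197 10911172/24334399; -124399543/73003197 4666128655/584025576 -44506908/24334399; 10911172/24334399 -44506908/24334399 17683340/24334399]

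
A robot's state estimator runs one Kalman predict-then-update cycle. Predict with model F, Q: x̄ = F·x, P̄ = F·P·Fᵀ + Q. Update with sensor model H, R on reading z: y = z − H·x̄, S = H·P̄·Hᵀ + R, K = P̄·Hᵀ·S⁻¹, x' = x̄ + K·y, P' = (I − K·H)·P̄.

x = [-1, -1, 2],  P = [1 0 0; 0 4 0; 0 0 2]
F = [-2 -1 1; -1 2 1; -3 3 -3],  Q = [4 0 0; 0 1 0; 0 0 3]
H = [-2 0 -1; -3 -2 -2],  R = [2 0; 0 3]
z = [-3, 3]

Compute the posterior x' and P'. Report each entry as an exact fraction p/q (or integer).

x̄ = F·x = [5, 1, -6]
P̄ = F·P·Fᵀ + Q = [14 -4 -12; -4 20 21; -12 21 66]
y = z − H·x̄ = [1, 8]
S = H·P̄·Hᵀ + R = [76 158; 158 449]
K = P̄·Hᵀ·S⁻¹ = [-1401/2290 221/1145; 5223/9160 -1633/4580; 1473/4580 -963/2290]
x' = x̄ + K·y = [2717/458, -2349/1832, -8283/916]
P' = (I − K·H)·P̄ = [7032/1145 3567/2290 -12663/1145; 3567/2290 22479/9160 -19491/4580; -12663/1145 -19491/4580 49179/2290]

x' = [2717/458, -2349/1832, -8283/916]
P' = [7032/1145 3567/2290 -12663/1145; 3567/2290 22479/9160 -19491/4580; -12663/1145 -19491/4580 49179/2290]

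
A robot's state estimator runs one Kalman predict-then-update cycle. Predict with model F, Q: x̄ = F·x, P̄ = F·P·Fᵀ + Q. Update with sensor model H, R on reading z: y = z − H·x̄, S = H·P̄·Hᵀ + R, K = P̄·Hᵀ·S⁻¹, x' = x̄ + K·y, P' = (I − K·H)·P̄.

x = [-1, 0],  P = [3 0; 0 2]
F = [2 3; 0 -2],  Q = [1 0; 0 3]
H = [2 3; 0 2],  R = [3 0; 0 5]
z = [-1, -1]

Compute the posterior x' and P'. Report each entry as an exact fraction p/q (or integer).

x̄ = F·x = [-2, 0]
P̄ = F·P·Fᵀ + Q = [31 -12; -12 11]
y = z − H·x̄ = [3, -1]
S = H·P̄·Hᵀ + R = [82 18; 18 49]
K = P̄·Hᵀ·S⁻¹ = [853/1847 -1218/1847; 45/3694 821/1847]
x' = x̄ + K·y = [83/1847, -1507/3694]
P' = (I − K·H)·P̄ = [5847/1847 -3045/1847; -3045/1847 4105/3694]

x' = [83/1847, -1507/3694]
P' = [5847/1847 -3045/1847; -3045/1847 4105/3694]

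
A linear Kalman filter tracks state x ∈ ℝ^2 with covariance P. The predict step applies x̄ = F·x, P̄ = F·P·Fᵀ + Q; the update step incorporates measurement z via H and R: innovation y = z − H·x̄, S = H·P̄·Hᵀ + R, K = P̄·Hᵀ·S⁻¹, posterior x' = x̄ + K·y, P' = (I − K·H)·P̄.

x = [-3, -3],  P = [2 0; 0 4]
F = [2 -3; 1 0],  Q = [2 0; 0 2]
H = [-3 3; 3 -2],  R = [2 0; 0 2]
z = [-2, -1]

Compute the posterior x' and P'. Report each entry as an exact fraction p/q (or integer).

x' = [-1787/759, -2309/759]
P' = [1138/759 1264/759; 1264/759 1516/759]

x̄ = F·x = [3, -3]
P̄ = F·P·Fᵀ + Q = [46 4; 4 4]
y = z − H·x̄ = [16, -16]
S = H·P̄·Hᵀ + R = [380 -378; -378 384]
K = P̄·Hᵀ·S⁻¹ = [63/253 443/759; 126/253 380/759]
x' = x̄ + K·y = [-1787/759, -2309/759]
P' = (I − K·H)·P̄ = [1138/759 1264/759; 1264/759 1516/759]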